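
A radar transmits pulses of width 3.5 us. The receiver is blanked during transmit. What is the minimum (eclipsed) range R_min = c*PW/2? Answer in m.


R_min = 3e8 * 3.5e-6 / 2 = 525.0 m

525.0 m


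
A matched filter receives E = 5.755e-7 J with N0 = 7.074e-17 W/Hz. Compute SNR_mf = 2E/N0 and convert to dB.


SNR_lin = 2 * 5.755e-7 / 7.074e-17 = 1.627e10
SNR_dB = 10*log10(1.627e10) = 102.1 dB

102.1 dB


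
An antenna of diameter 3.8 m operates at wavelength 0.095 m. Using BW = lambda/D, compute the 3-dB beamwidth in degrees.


BW_rad = 0.095 / 3.8 = 0.025
BW_deg = 1.43 degrees

1.43 degrees


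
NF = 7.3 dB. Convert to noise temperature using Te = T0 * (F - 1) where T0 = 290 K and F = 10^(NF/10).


NF_lin = 10^(7.3/10) = 5.370318
Te = 290 * (5.370318 - 1) = 1267.4 K

1267.4 K


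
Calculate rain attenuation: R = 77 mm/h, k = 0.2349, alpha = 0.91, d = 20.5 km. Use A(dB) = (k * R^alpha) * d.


gamma = 0.2349 * 77^0.91 = 12.234594 dB/km
A = 12.234594 * 20.5 = 250.81 dB

250.81 dB


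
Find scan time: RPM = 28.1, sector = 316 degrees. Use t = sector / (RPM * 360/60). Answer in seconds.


t = 316 / (28.1 * 360) * 60 = 1.87 s

1.87 s


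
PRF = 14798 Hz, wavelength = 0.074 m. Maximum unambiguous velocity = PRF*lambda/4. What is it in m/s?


V_ua = 14798 * 0.074 / 4 = 273.8 m/s

273.8 m/s


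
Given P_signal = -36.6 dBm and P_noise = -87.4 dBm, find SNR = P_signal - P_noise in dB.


SNR = -36.6 - (-87.4) = 50.8 dB

50.8 dB


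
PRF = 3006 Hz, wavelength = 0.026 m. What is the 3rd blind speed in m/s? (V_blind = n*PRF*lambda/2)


V_blind = 3 * 3006 * 0.026 / 2 = 117.2 m/s

117.2 m/s


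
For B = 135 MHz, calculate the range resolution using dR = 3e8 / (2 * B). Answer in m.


dR = 3e8 / (2 * 135000000.0) = 1.11 m

1.11 m


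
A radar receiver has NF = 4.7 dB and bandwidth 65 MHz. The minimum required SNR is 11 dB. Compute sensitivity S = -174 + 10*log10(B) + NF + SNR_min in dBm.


10*log10(65000000.0) = 78.13
S = -174 + 78.13 + 4.7 + 11 = -80.2 dBm

-80.2 dBm


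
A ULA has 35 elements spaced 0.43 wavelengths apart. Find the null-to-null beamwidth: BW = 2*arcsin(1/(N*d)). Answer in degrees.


1/(N*d) = 1/(35*0.43) = 0.066445
BW = 2*arcsin(0.066445) = 7.6 degrees

7.6 degrees


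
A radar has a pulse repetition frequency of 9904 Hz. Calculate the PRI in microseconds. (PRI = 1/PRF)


PRI = 1/9904 = 0.0001009693 s = 101.0 us

101.0 us


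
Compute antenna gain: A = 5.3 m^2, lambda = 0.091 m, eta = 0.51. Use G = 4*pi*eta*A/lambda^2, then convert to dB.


G_linear = 4*pi*0.51*5.3/0.091^2 = 4101.79
G_dB = 10*log10(4101.79) = 36.1 dB

36.1 dB


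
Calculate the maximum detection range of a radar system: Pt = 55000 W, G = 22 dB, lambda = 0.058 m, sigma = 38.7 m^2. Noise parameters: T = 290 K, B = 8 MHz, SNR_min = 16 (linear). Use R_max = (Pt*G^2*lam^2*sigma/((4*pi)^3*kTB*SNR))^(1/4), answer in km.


G_lin = 10^(22/10) = 158.489319
R^4 = 55000 * 158.489319^2 * 0.058^2 * 38.7 / ((4*pi)^3 * 1.38e-23 * 290 * 8000000.0 * 16)
R^4 = 1.76935e17 m^4
R_max = (1.76935e17)^(1/4) = 20509.4 m = 20.5 km

20.5 km


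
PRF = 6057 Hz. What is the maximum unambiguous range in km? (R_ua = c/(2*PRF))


R_ua = 3e8 / (2 * 6057) = 24764.7 m = 24.8 km

24.8 km


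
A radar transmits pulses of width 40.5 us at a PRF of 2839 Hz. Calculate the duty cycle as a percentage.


DC = 40.5e-6 * 2839 * 100 = 11.5%

11.5%


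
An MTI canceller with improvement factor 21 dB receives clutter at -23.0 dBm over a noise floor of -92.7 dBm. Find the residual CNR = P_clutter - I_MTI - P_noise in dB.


CNR = -23.0 - 21 - (-92.7) = 48.7 dB

48.7 dB


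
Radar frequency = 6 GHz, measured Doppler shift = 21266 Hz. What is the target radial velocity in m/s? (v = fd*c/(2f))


v = 21266 * 3e8 / (2 * 6000000000.0) = 531.7 m/s

531.7 m/s


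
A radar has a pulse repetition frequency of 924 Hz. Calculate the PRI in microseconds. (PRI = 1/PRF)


PRI = 1/924 = 0.0010822511 s = 1082.3 us

1082.3 us


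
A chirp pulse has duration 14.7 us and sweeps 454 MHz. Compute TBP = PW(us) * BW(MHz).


TBP = 14.7 * 454 = 6673.8

6673.8


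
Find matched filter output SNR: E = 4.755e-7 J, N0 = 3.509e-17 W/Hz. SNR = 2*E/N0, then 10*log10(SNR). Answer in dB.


SNR_lin = 2 * 4.755e-7 / 3.509e-17 = 2.71e10
SNR_dB = 10*log10(2.71e10) = 104.3 dB

104.3 dB


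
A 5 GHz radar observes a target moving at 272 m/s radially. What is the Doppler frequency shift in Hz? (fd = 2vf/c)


fd = 2 * 272 * 5000000000.0 / 3e8 = 9066.7 Hz

9066.7 Hz


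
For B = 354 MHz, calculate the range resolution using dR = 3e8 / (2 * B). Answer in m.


dR = 3e8 / (2 * 354000000.0) = 0.42 m

0.42 m


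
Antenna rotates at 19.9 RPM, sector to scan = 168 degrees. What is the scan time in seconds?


t = 168 / (19.9 * 360) * 60 = 1.41 s

1.41 s


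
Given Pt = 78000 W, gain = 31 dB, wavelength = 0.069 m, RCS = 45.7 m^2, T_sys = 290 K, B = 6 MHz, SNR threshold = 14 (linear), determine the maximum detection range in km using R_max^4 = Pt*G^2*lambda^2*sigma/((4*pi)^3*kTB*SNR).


G_lin = 10^(31/10) = 1258.925412
R^4 = 78000 * 1258.925412^2 * 0.069^2 * 45.7 / ((4*pi)^3 * 1.38e-23 * 290 * 6000000.0 * 14)
R^4 = 4.03202e19 m^4
R_max = (4.03202e19)^(1/4) = 79685.8 m = 79.7 km

79.7 km


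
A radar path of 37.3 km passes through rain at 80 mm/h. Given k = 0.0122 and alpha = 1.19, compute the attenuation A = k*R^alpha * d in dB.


gamma = 0.0122 * 80^1.19 = 2.244073 dB/km
A = 2.244073 * 37.3 = 83.7 dB

83.7 dB


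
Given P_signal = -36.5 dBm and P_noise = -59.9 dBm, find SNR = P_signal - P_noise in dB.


SNR = -36.5 - (-59.9) = 23.4 dB

23.4 dB


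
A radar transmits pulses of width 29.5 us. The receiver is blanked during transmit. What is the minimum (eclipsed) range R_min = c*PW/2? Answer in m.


R_min = 3e8 * 29.5e-6 / 2 = 4425.0 m

4425.0 m


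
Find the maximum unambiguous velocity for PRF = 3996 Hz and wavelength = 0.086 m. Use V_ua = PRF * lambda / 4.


V_ua = 3996 * 0.086 / 4 = 85.9 m/s

85.9 m/s


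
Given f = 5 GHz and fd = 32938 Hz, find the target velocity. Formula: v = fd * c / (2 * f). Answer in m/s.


v = 32938 * 3e8 / (2 * 5000000000.0) = 988.1 m/s

988.1 m/s


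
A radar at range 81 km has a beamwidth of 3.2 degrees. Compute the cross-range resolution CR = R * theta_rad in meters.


BW_rad = 0.055850536
CR = 81000 * 0.055850536 = 4523.9 m

4523.9 m


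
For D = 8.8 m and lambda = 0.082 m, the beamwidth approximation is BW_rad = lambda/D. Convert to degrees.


BW_rad = 0.082 / 8.8 = 0.009318
BW_deg = 0.53 degrees

0.53 degrees


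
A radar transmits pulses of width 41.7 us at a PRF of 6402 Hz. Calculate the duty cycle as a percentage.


DC = 41.7e-6 * 6402 * 100 = 26.7%

26.7%


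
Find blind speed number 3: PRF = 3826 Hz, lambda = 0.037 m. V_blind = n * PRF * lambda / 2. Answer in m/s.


V_blind = 3 * 3826 * 0.037 / 2 = 212.3 m/s

212.3 m/s


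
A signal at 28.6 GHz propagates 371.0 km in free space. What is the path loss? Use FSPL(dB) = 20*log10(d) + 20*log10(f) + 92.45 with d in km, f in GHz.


20*log10(371.0) = 51.39
20*log10(28.6) = 29.13
FSPL = 173.0 dB

173.0 dB


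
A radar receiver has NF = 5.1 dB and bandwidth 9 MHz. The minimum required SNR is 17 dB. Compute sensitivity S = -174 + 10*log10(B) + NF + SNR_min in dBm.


10*log10(9000000.0) = 69.54
S = -174 + 69.54 + 5.1 + 17 = -82.4 dBm

-82.4 dBm


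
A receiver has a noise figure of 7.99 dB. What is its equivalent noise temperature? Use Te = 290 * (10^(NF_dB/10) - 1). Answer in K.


NF_lin = 10^(7.99/10) = 6.295062
Te = 290 * (6.295062 - 1) = 1535.6 K

1535.6 K


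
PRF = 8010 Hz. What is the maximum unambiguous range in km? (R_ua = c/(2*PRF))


R_ua = 3e8 / (2 * 8010) = 18726.6 m = 18.7 km

18.7 km


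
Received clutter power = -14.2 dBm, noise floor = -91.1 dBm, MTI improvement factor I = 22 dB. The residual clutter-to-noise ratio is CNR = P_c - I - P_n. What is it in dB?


CNR = -14.2 - 22 - (-91.1) = 54.9 dB

54.9 dB


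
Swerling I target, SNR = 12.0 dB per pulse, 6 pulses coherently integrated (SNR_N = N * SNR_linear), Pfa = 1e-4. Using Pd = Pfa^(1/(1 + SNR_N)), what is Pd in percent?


SNR_lin = 10^(12.0/10) = 15.84893
SNR_N = 6 * 15.84893 = 95.09358
1/(1 + SNR_N) = 1/96.09358 = 0.0104065
Pd = (1e-4)^0.0104065 = 0.9086
Pd = 90.9%

90.9%


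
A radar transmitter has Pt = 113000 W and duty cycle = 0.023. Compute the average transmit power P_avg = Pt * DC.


P_avg = 113000 * 0.023 = 2599.0 W

2599.0 W


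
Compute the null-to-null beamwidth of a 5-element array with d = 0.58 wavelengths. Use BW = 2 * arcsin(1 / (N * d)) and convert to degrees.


1/(N*d) = 1/(5*0.58) = 0.344828
BW = 2*arcsin(0.344828) = 40.3 degrees

40.3 degrees


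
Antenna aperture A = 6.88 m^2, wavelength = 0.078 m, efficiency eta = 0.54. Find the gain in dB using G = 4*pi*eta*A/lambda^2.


G_linear = 4*pi*0.54*6.88/0.078^2 = 7673.67
G_dB = 10*log10(7673.67) = 38.9 dB

38.9 dB


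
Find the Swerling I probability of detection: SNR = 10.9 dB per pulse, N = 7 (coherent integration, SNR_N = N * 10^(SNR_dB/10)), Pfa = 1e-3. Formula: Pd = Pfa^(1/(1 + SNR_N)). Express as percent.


SNR_lin = 10^(10.9/10) = 12.30269
SNR_N = 7 * 12.30269 = 86.11883
1/(1 + SNR_N) = 1/87.11883 = 0.0114786
Pd = (1e-3)^0.0114786 = 0.92377
Pd = 92.4%

92.4%


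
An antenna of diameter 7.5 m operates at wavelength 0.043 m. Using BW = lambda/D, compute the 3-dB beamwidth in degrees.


BW_rad = 0.043 / 7.5 = 0.005733
BW_deg = 0.33 degrees

0.33 degrees


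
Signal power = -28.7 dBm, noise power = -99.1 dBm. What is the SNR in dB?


SNR = -28.7 - (-99.1) = 70.4 dB

70.4 dB


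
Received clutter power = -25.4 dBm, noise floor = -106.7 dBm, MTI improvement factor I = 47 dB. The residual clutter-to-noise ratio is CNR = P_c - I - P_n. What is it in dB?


CNR = -25.4 - 47 - (-106.7) = 34.3 dB

34.3 dB


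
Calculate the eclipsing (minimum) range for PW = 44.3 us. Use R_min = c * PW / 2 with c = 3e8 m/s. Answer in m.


R_min = 3e8 * 44.3e-6 / 2 = 6645.0 m

6645.0 m


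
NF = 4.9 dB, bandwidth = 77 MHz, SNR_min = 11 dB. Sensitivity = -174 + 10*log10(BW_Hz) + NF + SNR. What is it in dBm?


10*log10(77000000.0) = 78.86
S = -174 + 78.86 + 4.9 + 11 = -79.2 dBm

-79.2 dBm


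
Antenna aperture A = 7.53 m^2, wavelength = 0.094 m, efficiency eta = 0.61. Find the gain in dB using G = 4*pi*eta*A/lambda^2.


G_linear = 4*pi*0.61*7.53/0.094^2 = 6532.49
G_dB = 10*log10(6532.49) = 38.2 dB

38.2 dB


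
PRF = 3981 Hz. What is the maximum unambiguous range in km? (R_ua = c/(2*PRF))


R_ua = 3e8 / (2 * 3981) = 37679.0 m = 37.7 km

37.7 km


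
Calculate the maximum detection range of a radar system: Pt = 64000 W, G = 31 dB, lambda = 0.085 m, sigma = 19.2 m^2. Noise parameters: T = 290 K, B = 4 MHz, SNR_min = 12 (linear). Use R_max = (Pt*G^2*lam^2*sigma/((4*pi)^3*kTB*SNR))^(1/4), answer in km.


G_lin = 10^(31/10) = 1258.925412
R^4 = 64000 * 1258.925412^2 * 0.085^2 * 19.2 / ((4*pi)^3 * 1.38e-23 * 290 * 4000000.0 * 12)
R^4 = 3.69123e19 m^4
R_max = (3.69123e19)^(1/4) = 77945.8 m = 77.9 km

77.9 km


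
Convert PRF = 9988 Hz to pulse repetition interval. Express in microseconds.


PRI = 1/9988 = 0.0001001201 s = 100.1 us

100.1 us


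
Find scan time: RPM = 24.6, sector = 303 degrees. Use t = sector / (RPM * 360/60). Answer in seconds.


t = 303 / (24.6 * 360) * 60 = 2.05 s

2.05 s


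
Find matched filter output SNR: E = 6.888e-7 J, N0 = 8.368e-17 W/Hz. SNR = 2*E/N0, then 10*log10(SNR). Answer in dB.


SNR_lin = 2 * 6.888e-7 / 8.368e-17 = 1.646e10
SNR_dB = 10*log10(1.646e10) = 102.2 dB

102.2 dB


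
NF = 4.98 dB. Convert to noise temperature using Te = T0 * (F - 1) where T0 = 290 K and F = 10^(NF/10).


NF_lin = 10^(4.98/10) = 3.147748
Te = 290 * (3.147748 - 1) = 622.8 K

622.8 K


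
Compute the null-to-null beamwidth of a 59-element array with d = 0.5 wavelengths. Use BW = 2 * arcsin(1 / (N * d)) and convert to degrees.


1/(N*d) = 1/(59*0.5) = 0.033898
BW = 2*arcsin(0.033898) = 3.9 degrees

3.9 degrees


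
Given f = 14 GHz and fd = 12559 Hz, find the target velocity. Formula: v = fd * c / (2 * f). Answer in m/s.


v = 12559 * 3e8 / (2 * 14000000000.0) = 134.6 m/s

134.6 m/s


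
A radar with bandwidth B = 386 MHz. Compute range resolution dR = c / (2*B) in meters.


dR = 3e8 / (2 * 386000000.0) = 0.39 m

0.39 m


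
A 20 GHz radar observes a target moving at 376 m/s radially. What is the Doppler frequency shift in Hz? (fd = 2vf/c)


fd = 2 * 376 * 20000000000.0 / 3e8 = 50133.3 Hz

50133.3 Hz


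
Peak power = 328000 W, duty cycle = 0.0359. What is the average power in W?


P_avg = 328000 * 0.0359 = 11775.2 W

11775.2 W


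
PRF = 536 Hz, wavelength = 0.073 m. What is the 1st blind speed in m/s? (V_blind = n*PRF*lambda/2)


V_blind = 1 * 536 * 0.073 / 2 = 19.6 m/s

19.6 m/s


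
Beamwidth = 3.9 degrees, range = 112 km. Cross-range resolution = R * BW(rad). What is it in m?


BW_rad = 0.068067841
CR = 112000 * 0.068067841 = 7623.6 m

7623.6 m


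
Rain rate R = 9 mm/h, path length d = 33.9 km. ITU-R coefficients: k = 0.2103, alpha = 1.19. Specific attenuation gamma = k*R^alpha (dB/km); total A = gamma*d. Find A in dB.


gamma = 0.2103 * 9^1.19 = 2.873346 dB/km
A = 2.873346 * 33.9 = 97.41 dB

97.41 dB


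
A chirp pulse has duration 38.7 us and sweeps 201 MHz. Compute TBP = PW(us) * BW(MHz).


TBP = 38.7 * 201 = 7778.7

7778.7


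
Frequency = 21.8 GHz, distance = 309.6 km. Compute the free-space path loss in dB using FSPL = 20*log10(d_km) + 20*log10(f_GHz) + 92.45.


20*log10(309.6) = 49.82
20*log10(21.8) = 26.77
FSPL = 169.0 dB

169.0 dB


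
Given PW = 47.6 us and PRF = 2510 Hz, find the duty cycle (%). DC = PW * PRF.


DC = 47.6e-6 * 2510 * 100 = 11.95%

11.95%


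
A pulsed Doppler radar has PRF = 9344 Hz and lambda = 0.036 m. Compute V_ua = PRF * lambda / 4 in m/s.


V_ua = 9344 * 0.036 / 4 = 84.1 m/s

84.1 m/s


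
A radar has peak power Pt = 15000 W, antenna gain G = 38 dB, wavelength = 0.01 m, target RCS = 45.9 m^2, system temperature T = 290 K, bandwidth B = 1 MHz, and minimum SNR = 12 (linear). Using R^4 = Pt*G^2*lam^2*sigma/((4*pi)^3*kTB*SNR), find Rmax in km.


G_lin = 10^(38/10) = 6309.573445
R^4 = 15000 * 6309.573445^2 * 0.01^2 * 45.9 / ((4*pi)^3 * 1.38e-23 * 290 * 1000000.0 * 12)
R^4 = 2.87618e19 m^4
R_max = (2.87618e19)^(1/4) = 73232.5 m = 73.2 km

73.2 km


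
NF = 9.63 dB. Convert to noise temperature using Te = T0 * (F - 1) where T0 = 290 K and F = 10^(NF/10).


NF_lin = 10^(9.63/10) = 9.183326
Te = 290 * (9.183326 - 1) = 2373.2 K

2373.2 K


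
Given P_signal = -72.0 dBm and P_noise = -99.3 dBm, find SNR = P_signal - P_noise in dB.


SNR = -72.0 - (-99.3) = 27.3 dB

27.3 dB


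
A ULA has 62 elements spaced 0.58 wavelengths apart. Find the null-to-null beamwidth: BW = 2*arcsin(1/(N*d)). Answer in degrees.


1/(N*d) = 1/(62*0.58) = 0.027809
BW = 2*arcsin(0.027809) = 3.2 degrees

3.2 degrees


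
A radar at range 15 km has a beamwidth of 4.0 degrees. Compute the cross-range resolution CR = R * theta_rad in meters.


BW_rad = 0.06981317
CR = 15000 * 0.06981317 = 1047.2 m

1047.2 m


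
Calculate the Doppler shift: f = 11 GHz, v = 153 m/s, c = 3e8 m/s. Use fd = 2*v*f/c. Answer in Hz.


fd = 2 * 153 * 11000000000.0 / 3e8 = 11220.0 Hz

11220.0 Hz


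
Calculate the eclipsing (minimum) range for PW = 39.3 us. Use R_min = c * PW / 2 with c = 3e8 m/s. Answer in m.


R_min = 3e8 * 39.3e-6 / 2 = 5895.0 m

5895.0 m


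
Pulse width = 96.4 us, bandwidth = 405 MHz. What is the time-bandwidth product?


TBP = 96.4 * 405 = 39042.0

39042.0


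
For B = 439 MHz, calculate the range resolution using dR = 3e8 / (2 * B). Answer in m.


dR = 3e8 / (2 * 439000000.0) = 0.34 m

0.34 m


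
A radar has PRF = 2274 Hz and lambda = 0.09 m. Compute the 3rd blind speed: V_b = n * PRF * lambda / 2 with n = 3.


V_blind = 3 * 2274 * 0.09 / 2 = 307.0 m/s

307.0 m/s


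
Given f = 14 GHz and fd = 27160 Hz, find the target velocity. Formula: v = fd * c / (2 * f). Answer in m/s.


v = 27160 * 3e8 / (2 * 14000000000.0) = 291.0 m/s

291.0 m/s


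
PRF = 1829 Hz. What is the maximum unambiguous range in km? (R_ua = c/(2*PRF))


R_ua = 3e8 / (2 * 1829) = 82012.0 m = 82.0 km

82.0 km


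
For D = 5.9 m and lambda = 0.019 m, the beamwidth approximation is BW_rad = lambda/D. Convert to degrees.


BW_rad = 0.019 / 5.9 = 0.00322
BW_deg = 0.18 degrees

0.18 degrees


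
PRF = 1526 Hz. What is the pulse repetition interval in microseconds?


PRI = 1/1526 = 0.000655308 s = 655.3 us

655.3 us


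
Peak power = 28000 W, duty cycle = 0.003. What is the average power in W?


P_avg = 28000 * 0.003 = 84.0 W

84.0 W


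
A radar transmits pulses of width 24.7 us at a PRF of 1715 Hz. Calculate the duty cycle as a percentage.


DC = 24.7e-6 * 1715 * 100 = 4.24%

4.24%


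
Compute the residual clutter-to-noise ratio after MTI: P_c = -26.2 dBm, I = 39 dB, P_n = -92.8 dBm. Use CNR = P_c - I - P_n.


CNR = -26.2 - 39 - (-92.8) = 27.6 dB

27.6 dB


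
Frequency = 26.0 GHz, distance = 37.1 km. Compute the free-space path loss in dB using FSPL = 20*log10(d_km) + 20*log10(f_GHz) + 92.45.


20*log10(37.1) = 31.39
20*log10(26.0) = 28.3
FSPL = 152.1 dB

152.1 dB


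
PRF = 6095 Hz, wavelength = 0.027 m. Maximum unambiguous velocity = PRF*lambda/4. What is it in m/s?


V_ua = 6095 * 0.027 / 4 = 41.1 m/s

41.1 m/s


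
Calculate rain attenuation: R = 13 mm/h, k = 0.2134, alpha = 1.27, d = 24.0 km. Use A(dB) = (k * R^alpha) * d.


gamma = 0.2134 * 13^1.27 = 5.545012 dB/km
A = 5.545012 * 24.0 = 133.08 dB

133.08 dB


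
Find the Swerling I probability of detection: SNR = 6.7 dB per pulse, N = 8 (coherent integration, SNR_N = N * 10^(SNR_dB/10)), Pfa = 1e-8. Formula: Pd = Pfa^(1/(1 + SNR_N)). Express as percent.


SNR_lin = 10^(6.7/10) = 4.67735
SNR_N = 8 * 4.67735 = 37.4188
1/(1 + SNR_N) = 1/38.4188 = 0.0260289
Pd = (1e-8)^0.0260289 = 0.61911
Pd = 61.9%

61.9%


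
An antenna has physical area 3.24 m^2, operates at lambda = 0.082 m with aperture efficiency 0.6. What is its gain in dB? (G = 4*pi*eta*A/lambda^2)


G_linear = 4*pi*0.6*3.24/0.082^2 = 3633.11
G_dB = 10*log10(3633.11) = 35.6 dB

35.6 dB


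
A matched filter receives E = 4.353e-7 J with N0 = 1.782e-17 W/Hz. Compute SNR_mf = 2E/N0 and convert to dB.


SNR_lin = 2 * 4.353e-7 / 1.782e-17 = 4.886e10
SNR_dB = 10*log10(4.886e10) = 106.9 dB

106.9 dB


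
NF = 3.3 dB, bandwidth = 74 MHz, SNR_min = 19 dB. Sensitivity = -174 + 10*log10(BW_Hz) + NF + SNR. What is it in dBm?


10*log10(74000000.0) = 78.69
S = -174 + 78.69 + 3.3 + 19 = -73.0 dBm

-73.0 dBm


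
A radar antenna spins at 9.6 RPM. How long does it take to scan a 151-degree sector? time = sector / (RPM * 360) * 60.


t = 151 / (9.6 * 360) * 60 = 2.62 s

2.62 s


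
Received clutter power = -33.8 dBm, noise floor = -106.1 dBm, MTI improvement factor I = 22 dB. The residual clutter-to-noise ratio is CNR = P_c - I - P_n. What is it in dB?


CNR = -33.8 - 22 - (-106.1) = 50.3 dB

50.3 dB


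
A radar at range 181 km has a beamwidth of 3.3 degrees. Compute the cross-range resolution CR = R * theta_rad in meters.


BW_rad = 0.057595865
CR = 181000 * 0.057595865 = 10424.9 m

10424.9 m


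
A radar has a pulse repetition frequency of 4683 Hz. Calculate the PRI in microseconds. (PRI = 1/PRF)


PRI = 1/4683 = 0.0002135383 s = 213.5 us

213.5 us


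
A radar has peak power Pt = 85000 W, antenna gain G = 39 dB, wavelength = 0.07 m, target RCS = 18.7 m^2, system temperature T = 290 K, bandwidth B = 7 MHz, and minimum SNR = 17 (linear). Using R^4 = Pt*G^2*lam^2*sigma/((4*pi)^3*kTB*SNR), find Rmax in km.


G_lin = 10^(39/10) = 7943.282347
R^4 = 85000 * 7943.282347^2 * 0.07^2 * 18.7 / ((4*pi)^3 * 1.38e-23 * 290 * 7000000.0 * 17)
R^4 = 5.2e20 m^4
R_max = (5.2e20)^(1/4) = 151008.3 m = 151.0 km

151.0 km


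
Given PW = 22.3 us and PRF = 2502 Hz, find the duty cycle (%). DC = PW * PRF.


DC = 22.3e-6 * 2502 * 100 = 5.58%

5.58%


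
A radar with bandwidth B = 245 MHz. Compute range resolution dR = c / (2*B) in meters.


dR = 3e8 / (2 * 245000000.0) = 0.61 m

0.61 m


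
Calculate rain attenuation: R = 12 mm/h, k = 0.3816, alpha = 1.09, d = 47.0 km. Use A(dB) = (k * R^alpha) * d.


gamma = 0.3816 * 12^1.09 = 5.726852 dB/km
A = 5.726852 * 47.0 = 269.16 dB

269.16 dB


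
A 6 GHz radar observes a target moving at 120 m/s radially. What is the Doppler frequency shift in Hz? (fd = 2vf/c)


fd = 2 * 120 * 6000000000.0 / 3e8 = 4800.0 Hz

4800.0 Hz


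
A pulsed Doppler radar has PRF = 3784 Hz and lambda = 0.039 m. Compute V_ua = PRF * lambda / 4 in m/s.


V_ua = 3784 * 0.039 / 4 = 36.9 m/s

36.9 m/s


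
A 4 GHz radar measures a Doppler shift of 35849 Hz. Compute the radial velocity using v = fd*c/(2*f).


v = 35849 * 3e8 / (2 * 4000000000.0) = 1344.3 m/s

1344.3 m/s


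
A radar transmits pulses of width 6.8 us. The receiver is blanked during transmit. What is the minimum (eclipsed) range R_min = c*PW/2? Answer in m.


R_min = 3e8 * 6.8e-6 / 2 = 1020.0 m

1020.0 m


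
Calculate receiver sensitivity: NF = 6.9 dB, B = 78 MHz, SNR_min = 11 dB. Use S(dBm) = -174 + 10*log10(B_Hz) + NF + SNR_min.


10*log10(78000000.0) = 78.92
S = -174 + 78.92 + 6.9 + 11 = -77.2 dBm

-77.2 dBm


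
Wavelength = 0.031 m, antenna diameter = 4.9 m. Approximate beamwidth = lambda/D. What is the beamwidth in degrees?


BW_rad = 0.031 / 4.9 = 0.006327
BW_deg = 0.36 degrees

0.36 degrees


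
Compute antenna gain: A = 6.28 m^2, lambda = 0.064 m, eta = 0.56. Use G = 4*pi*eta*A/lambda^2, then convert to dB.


G_linear = 4*pi*0.56*6.28/0.064^2 = 10789.41
G_dB = 10*log10(10789.41) = 40.3 dB

40.3 dB


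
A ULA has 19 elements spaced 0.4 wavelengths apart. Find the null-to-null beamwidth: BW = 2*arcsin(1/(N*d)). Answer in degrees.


1/(N*d) = 1/(19*0.4) = 0.131579
BW = 2*arcsin(0.131579) = 15.1 degrees

15.1 degrees


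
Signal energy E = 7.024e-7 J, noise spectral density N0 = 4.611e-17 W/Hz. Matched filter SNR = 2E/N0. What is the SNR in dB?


SNR_lin = 2 * 7.024e-7 / 4.611e-17 = 3.047e10
SNR_dB = 10*log10(3.047e10) = 104.8 dB

104.8 dB


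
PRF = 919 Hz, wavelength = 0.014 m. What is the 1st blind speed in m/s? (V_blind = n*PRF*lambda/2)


V_blind = 1 * 919 * 0.014 / 2 = 6.4 m/s

6.4 m/s


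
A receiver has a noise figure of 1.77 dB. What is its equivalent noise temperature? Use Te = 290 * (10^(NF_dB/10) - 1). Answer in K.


NF_lin = 10^(1.77/10) = 1.503142
Te = 290 * (1.503142 - 1) = 145.9 K

145.9 K


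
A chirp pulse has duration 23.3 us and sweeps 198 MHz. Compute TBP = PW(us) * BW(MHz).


TBP = 23.3 * 198 = 4613.4

4613.4


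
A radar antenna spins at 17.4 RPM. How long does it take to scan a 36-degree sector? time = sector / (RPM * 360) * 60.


t = 36 / (17.4 * 360) * 60 = 0.34 s

0.34 s


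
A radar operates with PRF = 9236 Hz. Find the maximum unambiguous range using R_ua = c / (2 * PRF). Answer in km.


R_ua = 3e8 / (2 * 9236) = 16240.8 m = 16.2 km

16.2 km


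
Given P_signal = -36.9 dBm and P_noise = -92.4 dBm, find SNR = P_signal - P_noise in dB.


SNR = -36.9 - (-92.4) = 55.5 dB

55.5 dB


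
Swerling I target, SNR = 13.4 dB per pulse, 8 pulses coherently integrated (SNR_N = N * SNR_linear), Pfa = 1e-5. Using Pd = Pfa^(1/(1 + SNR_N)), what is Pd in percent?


SNR_lin = 10^(13.4/10) = 21.87762
SNR_N = 8 * 21.87762 = 175.02096
1/(1 + SNR_N) = 1/176.02096 = 0.0056811
Pd = (1e-5)^0.0056811 = 0.93669
Pd = 93.7%

93.7%


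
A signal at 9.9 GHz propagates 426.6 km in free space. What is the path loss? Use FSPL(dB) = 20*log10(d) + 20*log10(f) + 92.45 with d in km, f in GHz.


20*log10(426.6) = 52.6
20*log10(9.9) = 19.91
FSPL = 165.0 dB

165.0 dB


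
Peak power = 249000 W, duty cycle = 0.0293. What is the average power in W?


P_avg = 249000 * 0.0293 = 7295.7 W

7295.7 W


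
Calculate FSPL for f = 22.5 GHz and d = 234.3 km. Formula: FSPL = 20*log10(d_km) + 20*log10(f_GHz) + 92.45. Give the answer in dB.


20*log10(234.3) = 47.4
20*log10(22.5) = 27.04
FSPL = 166.9 dB

166.9 dB


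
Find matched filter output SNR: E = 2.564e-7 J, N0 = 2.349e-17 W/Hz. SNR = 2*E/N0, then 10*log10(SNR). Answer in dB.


SNR_lin = 2 * 2.564e-7 / 2.349e-17 = 2.183e10
SNR_dB = 10*log10(2.183e10) = 103.4 dB

103.4 dB


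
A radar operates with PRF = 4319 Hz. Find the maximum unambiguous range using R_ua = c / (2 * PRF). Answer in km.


R_ua = 3e8 / (2 * 4319) = 34730.3 m = 34.7 km

34.7 km


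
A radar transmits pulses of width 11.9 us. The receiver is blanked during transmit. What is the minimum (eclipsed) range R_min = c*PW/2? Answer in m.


R_min = 3e8 * 11.9e-6 / 2 = 1785.0 m

1785.0 m


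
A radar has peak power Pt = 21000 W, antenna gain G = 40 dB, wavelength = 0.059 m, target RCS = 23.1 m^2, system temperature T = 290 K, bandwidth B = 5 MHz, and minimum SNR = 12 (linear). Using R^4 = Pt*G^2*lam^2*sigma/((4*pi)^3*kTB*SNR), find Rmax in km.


G_lin = 10^(40/10) = 10000.0
R^4 = 21000 * 10000.0^2 * 0.059^2 * 23.1 / ((4*pi)^3 * 1.38e-23 * 290 * 5000000.0 * 12)
R^4 = 3.54387e20 m^4
R_max = (3.54387e20)^(1/4) = 137204.8 m = 137.2 km

137.2 km


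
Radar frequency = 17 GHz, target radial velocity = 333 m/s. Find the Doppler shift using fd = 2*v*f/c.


fd = 2 * 333 * 17000000000.0 / 3e8 = 37740.0 Hz

37740.0 Hz


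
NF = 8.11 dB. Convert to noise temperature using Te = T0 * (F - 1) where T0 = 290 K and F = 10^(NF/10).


NF_lin = 10^(8.11/10) = 6.471426
Te = 290 * (6.471426 - 1) = 1586.7 K

1586.7 K


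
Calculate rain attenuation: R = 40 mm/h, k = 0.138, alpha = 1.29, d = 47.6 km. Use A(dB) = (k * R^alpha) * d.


gamma = 0.138 * 40^1.29 = 16.089275 dB/km
A = 16.089275 * 47.6 = 765.85 dB

765.85 dB


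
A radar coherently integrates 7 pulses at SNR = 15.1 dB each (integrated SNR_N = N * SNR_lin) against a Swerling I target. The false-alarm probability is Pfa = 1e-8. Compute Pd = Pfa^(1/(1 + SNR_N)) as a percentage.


SNR_lin = 10^(15.1/10) = 32.35937
SNR_N = 7 * 32.35937 = 226.51559
1/(1 + SNR_N) = 1/227.51559 = 0.0043953
Pd = (1e-8)^0.0043953 = 0.92223
Pd = 92.2%

92.2%


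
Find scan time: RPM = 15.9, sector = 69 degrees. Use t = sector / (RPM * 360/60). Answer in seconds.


t = 69 / (15.9 * 360) * 60 = 0.72 s

0.72 s


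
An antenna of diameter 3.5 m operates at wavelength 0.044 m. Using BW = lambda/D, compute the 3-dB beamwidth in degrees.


BW_rad = 0.044 / 3.5 = 0.012571
BW_deg = 0.72 degrees

0.72 degrees


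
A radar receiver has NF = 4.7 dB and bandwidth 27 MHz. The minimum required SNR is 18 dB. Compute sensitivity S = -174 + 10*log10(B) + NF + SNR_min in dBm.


10*log10(27000000.0) = 74.31
S = -174 + 74.31 + 4.7 + 18 = -77.0 dBm

-77.0 dBm


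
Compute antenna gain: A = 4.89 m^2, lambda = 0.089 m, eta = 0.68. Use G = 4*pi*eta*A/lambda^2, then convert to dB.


G_linear = 4*pi*0.68*4.89/0.089^2 = 5275.31
G_dB = 10*log10(5275.31) = 37.2 dB

37.2 dB


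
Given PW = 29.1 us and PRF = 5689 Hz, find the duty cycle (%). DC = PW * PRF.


DC = 29.1e-6 * 5689 * 100 = 16.55%

16.55%


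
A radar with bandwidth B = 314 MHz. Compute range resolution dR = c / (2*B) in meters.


dR = 3e8 / (2 * 314000000.0) = 0.48 m

0.48 m


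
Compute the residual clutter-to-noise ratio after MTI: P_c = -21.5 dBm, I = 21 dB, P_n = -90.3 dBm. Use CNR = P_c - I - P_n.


CNR = -21.5 - 21 - (-90.3) = 47.8 dB

47.8 dB


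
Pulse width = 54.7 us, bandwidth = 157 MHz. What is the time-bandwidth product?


TBP = 54.7 * 157 = 8587.9

8587.9


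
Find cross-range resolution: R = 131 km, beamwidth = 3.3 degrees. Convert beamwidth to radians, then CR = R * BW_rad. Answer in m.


BW_rad = 0.057595865
CR = 131000 * 0.057595865 = 7545.1 m

7545.1 m


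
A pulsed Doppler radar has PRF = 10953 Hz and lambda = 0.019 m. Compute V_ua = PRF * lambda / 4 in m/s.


V_ua = 10953 * 0.019 / 4 = 52.0 m/s

52.0 m/s


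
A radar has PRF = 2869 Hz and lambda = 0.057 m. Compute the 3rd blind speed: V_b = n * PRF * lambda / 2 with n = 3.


V_blind = 3 * 2869 * 0.057 / 2 = 245.3 m/s

245.3 m/s


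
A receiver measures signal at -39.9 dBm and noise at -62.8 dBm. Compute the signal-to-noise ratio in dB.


SNR = -39.9 - (-62.8) = 22.9 dB

22.9 dB


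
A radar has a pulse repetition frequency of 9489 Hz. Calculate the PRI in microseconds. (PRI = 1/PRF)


PRI = 1/9489 = 0.0001053852 s = 105.4 us

105.4 us


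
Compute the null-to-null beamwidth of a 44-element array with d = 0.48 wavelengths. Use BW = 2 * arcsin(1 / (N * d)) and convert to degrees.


1/(N*d) = 1/(44*0.48) = 0.047348
BW = 2*arcsin(0.047348) = 5.4 degrees

5.4 degrees


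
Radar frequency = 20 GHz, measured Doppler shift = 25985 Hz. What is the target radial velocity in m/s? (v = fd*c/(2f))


v = 25985 * 3e8 / (2 * 20000000000.0) = 194.9 m/s

194.9 m/s


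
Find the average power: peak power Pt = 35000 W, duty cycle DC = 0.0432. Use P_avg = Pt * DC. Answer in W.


P_avg = 35000 * 0.0432 = 1512.0 W

1512.0 W


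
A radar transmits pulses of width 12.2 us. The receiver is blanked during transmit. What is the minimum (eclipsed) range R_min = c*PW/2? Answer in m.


R_min = 3e8 * 12.2e-6 / 2 = 1830.0 m

1830.0 m


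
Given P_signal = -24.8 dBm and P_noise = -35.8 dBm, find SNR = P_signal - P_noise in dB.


SNR = -24.8 - (-35.8) = 11.0 dB

11.0 dB


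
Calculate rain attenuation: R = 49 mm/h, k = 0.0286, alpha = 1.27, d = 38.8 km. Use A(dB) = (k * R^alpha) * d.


gamma = 0.0286 * 49^1.27 = 4.007883 dB/km
A = 4.007883 * 38.8 = 155.51 dB

155.51 dB


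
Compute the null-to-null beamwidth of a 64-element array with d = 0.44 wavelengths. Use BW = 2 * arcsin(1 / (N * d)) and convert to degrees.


1/(N*d) = 1/(64*0.44) = 0.035511
BW = 2*arcsin(0.035511) = 4.1 degrees

4.1 degrees


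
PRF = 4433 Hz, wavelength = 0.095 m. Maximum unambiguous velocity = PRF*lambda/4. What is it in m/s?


V_ua = 4433 * 0.095 / 4 = 105.3 m/s

105.3 m/s


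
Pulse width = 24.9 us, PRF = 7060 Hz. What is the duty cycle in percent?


DC = 24.9e-6 * 7060 * 100 = 17.58%

17.58%


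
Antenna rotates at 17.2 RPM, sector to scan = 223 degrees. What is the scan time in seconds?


t = 223 / (17.2 * 360) * 60 = 2.16 s

2.16 s


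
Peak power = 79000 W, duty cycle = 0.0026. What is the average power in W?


P_avg = 79000 * 0.0026 = 205.4 W

205.4 W


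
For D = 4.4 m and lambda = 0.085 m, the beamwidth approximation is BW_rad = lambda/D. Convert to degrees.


BW_rad = 0.085 / 4.4 = 0.019318
BW_deg = 1.11 degrees

1.11 degrees


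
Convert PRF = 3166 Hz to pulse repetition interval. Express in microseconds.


PRI = 1/3166 = 0.000315856 s = 315.9 us

315.9 us


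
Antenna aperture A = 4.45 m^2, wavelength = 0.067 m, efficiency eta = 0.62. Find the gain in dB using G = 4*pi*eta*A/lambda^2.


G_linear = 4*pi*0.62*4.45/0.067^2 = 7723.46
G_dB = 10*log10(7723.46) = 38.9 dB

38.9 dB


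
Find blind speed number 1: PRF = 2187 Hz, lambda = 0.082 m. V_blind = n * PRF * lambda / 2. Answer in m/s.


V_blind = 1 * 2187 * 0.082 / 2 = 89.7 m/s

89.7 m/s


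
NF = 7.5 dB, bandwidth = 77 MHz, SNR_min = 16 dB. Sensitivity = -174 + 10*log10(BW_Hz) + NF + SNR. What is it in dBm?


10*log10(77000000.0) = 78.86
S = -174 + 78.86 + 7.5 + 16 = -71.6 dBm

-71.6 dBm


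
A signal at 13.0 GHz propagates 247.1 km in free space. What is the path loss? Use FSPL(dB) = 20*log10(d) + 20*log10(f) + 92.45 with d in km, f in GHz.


20*log10(247.1) = 47.86
20*log10(13.0) = 22.28
FSPL = 162.6 dB

162.6 dB


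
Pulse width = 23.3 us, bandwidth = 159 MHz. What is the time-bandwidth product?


TBP = 23.3 * 159 = 3704.7

3704.7


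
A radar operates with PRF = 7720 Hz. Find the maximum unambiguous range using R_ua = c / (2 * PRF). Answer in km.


R_ua = 3e8 / (2 * 7720) = 19430.1 m = 19.4 km

19.4 km


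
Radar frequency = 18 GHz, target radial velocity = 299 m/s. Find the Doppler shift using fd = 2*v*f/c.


fd = 2 * 299 * 18000000000.0 / 3e8 = 35880.0 Hz

35880.0 Hz


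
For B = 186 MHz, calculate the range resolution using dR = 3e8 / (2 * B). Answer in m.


dR = 3e8 / (2 * 186000000.0) = 0.81 m

0.81 m


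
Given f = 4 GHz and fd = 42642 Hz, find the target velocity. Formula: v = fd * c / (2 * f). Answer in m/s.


v = 42642 * 3e8 / (2 * 4000000000.0) = 1599.1 m/s

1599.1 m/s


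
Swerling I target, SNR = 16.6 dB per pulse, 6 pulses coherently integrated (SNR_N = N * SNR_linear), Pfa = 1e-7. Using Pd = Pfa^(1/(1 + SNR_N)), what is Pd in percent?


SNR_lin = 10^(16.6/10) = 45.70882
SNR_N = 6 * 45.70882 = 274.25292
1/(1 + SNR_N) = 1/275.25292 = 0.003633
Pd = (1e-7)^0.003633 = 0.94312
Pd = 94.3%

94.3%


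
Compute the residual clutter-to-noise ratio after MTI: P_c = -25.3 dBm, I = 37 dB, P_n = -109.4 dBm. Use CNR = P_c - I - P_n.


CNR = -25.3 - 37 - (-109.4) = 47.1 dB

47.1 dB


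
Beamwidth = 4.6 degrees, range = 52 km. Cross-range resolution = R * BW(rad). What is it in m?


BW_rad = 0.080285146
CR = 52000 * 0.080285146 = 4174.8 m

4174.8 m


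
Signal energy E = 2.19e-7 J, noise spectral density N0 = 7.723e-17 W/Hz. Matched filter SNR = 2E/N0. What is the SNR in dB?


SNR_lin = 2 * 2.19e-7 / 7.723e-17 = 5.671e9
SNR_dB = 10*log10(5.671e9) = 97.5 dB

97.5 dB


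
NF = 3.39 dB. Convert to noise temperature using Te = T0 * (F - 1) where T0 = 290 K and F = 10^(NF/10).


NF_lin = 10^(3.39/10) = 2.18273
Te = 290 * (2.18273 - 1) = 343.0 K

343.0 K


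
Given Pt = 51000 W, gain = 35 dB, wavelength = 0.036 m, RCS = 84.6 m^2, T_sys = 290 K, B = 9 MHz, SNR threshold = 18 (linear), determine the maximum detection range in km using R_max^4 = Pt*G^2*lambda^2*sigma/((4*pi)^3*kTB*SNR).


G_lin = 10^(35/10) = 3162.27766
R^4 = 51000 * 3162.27766^2 * 0.036^2 * 84.6 / ((4*pi)^3 * 1.38e-23 * 290 * 9000000.0 * 18)
R^4 = 4.34634e19 m^4
R_max = (4.34634e19)^(1/4) = 81195.3 m = 81.2 km

81.2 km


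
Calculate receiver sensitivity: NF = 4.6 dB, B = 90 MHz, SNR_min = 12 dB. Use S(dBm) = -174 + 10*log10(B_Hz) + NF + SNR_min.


10*log10(90000000.0) = 79.54
S = -174 + 79.54 + 4.6 + 12 = -77.9 dBm

-77.9 dBm


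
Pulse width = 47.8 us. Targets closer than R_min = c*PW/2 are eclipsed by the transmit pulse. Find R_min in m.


R_min = 3e8 * 47.8e-6 / 2 = 7170.0 m

7170.0 m


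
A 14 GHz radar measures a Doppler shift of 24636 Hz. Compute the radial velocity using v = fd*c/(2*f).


v = 24636 * 3e8 / (2 * 14000000000.0) = 264.0 m/s

264.0 m/s


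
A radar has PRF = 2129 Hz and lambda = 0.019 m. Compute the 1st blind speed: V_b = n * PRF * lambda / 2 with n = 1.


V_blind = 1 * 2129 * 0.019 / 2 = 20.2 m/s

20.2 m/s


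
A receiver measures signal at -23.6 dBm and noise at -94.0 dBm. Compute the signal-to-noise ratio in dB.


SNR = -23.6 - (-94.0) = 70.4 dB

70.4 dB


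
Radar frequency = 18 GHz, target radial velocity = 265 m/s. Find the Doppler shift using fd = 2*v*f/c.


fd = 2 * 265 * 18000000000.0 / 3e8 = 31800.0 Hz

31800.0 Hz


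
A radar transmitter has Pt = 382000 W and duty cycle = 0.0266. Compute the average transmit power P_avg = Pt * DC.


P_avg = 382000 * 0.0266 = 10161.2 W

10161.2 W


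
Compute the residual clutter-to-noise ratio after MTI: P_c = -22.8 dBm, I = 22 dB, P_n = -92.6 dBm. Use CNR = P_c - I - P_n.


CNR = -22.8 - 22 - (-92.6) = 47.8 dB

47.8 dB


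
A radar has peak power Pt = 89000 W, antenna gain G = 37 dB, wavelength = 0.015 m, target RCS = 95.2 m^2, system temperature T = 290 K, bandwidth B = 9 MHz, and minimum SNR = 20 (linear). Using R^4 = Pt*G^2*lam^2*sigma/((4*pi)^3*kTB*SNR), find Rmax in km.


G_lin = 10^(37/10) = 5011.872336
R^4 = 89000 * 5011.872336^2 * 0.015^2 * 95.2 / ((4*pi)^3 * 1.38e-23 * 290 * 9000000.0 * 20)
R^4 = 3.34989e19 m^4
R_max = (3.34989e19)^(1/4) = 76077.7 m = 76.1 km

76.1 km


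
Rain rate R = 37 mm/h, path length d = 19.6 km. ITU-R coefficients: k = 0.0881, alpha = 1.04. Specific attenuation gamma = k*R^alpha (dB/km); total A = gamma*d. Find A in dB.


gamma = 0.0881 * 37^1.04 = 3.76622 dB/km
A = 3.76622 * 19.6 = 73.82 dB

73.82 dB


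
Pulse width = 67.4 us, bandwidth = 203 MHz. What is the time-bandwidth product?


TBP = 67.4 * 203 = 13682.2

13682.2


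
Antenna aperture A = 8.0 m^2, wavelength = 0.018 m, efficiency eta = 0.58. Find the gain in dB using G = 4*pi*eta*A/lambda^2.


G_linear = 4*pi*0.58*8.0/0.018^2 = 179962.84
G_dB = 10*log10(179962.84) = 52.6 dB

52.6 dB


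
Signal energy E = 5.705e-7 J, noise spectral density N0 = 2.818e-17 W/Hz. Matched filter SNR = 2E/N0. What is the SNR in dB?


SNR_lin = 2 * 5.705e-7 / 2.818e-17 = 4.049e10
SNR_dB = 10*log10(4.049e10) = 106.1 dB

106.1 dB


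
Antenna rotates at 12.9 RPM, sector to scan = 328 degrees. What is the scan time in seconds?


t = 328 / (12.9 * 360) * 60 = 4.24 s

4.24 s


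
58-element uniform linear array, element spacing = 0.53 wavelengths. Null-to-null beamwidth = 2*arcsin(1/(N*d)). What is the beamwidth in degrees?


1/(N*d) = 1/(58*0.53) = 0.032531
BW = 2*arcsin(0.032531) = 3.7 degrees

3.7 degrees


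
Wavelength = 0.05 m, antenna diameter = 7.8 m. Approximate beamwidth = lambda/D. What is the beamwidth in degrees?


BW_rad = 0.05 / 7.8 = 0.00641
BW_deg = 0.37 degrees

0.37 degrees


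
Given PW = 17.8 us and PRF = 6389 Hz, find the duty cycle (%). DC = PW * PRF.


DC = 17.8e-6 * 6389 * 100 = 11.37%

11.37%


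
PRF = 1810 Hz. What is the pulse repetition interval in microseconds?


PRI = 1/1810 = 0.0005524862 s = 552.5 us

552.5 us


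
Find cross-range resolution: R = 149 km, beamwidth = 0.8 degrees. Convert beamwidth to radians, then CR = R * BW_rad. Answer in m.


BW_rad = 0.013962634
CR = 149000 * 0.013962634 = 2080.4 m

2080.4 m


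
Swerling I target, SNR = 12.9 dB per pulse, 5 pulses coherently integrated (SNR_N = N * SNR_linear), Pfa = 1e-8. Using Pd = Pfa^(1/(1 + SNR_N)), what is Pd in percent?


SNR_lin = 10^(12.9/10) = 19.49845
SNR_N = 5 * 19.49845 = 97.49225
1/(1 + SNR_N) = 1/98.49225 = 0.0101531
Pd = (1e-8)^0.0101531 = 0.82942
Pd = 82.9%

82.9%


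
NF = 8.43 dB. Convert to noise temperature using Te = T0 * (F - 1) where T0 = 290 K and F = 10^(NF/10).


NF_lin = 10^(8.43/10) = 6.966265
Te = 290 * (6.966265 - 1) = 1730.2 K

1730.2 K


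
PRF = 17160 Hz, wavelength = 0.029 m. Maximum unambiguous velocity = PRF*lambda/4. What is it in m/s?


V_ua = 17160 * 0.029 / 4 = 124.4 m/s

124.4 m/s


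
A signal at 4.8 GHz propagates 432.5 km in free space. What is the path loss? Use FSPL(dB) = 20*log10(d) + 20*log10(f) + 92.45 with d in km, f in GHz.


20*log10(432.5) = 52.72
20*log10(4.8) = 13.62
FSPL = 158.8 dB

158.8 dB


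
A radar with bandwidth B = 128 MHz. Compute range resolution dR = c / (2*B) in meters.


dR = 3e8 / (2 * 128000000.0) = 1.17 m

1.17 m


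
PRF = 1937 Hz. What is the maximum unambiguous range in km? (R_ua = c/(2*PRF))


R_ua = 3e8 / (2 * 1937) = 77439.3 m = 77.4 km

77.4 km


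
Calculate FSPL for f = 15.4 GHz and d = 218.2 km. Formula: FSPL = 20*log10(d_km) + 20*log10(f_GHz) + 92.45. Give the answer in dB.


20*log10(218.2) = 46.78
20*log10(15.4) = 23.75
FSPL = 163.0 dB

163.0 dB


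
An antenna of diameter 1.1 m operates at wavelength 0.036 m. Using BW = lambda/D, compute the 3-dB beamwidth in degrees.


BW_rad = 0.036 / 1.1 = 0.032727
BW_deg = 1.88 degrees

1.88 degrees
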